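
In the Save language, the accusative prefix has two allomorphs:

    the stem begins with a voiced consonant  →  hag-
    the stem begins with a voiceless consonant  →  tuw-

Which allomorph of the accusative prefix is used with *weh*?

Since the first consonant of *weh* is /w/ (voiced), it takes hag-.

hag-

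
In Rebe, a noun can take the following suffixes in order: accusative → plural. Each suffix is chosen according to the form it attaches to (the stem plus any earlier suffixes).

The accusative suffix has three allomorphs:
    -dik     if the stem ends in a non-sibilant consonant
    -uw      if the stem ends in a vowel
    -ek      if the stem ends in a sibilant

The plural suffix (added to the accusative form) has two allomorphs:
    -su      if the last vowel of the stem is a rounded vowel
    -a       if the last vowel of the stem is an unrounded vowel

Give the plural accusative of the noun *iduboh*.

Since the final sound of *iduboh* is /h/ (a non-sibilant consonant), it takes -dik, giving *idubohdik*.
The accusative form *idubohdik*: last vowel = /i/, an unrounded vowel → -a → *idubohdika*.

idubohdika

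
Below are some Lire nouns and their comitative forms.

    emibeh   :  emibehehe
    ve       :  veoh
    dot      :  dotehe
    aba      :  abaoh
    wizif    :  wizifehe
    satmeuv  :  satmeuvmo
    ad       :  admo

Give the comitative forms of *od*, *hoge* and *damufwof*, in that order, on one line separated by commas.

Looking at the final sound of each stem: -ehe when the stem ends in a voiceless consonant (*emibeh*, *dot*, *wizif*); -mo when the stem ends in a voiced consonant (*satmeuv*, *ad*); -oh when the stem ends in a vowel (*ve*, *aba*).
Since the final sound of *od* is /d/ (a voiced consonant), it takes -mo, giving *odmo*.
Since the final sound of *hoge* is /e/ (a vowel), it takes -oh, giving *hogeoh*.
*damufwof* — final sound /f/ (a voiceless consonant) → -ehe → *damufwofehe*.

odmo, hogeoh, damufwofehe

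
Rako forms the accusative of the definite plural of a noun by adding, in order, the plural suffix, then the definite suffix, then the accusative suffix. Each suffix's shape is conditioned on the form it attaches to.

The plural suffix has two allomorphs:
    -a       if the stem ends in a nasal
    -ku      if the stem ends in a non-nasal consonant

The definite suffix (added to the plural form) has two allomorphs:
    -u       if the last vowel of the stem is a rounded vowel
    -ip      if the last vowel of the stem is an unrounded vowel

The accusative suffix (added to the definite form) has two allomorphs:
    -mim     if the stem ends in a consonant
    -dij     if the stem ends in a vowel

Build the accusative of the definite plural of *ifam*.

ifamaipmim

*ifam* — final consonant /m/ (a nasal) → -a → *ifama*.
Since the last vowel of the plural form *ifama* is /a/ (an unrounded vowel), it takes -ip, giving *ifamaip*.
The definite form *ifamaip*: final sound = /p/, a consonant → -mim → *ifamaipmim*.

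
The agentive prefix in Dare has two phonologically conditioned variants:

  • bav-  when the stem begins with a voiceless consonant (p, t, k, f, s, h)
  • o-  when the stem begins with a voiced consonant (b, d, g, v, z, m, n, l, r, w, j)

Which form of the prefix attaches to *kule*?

*kule*: first consonant = /k/, voiceless → bav-.

bav-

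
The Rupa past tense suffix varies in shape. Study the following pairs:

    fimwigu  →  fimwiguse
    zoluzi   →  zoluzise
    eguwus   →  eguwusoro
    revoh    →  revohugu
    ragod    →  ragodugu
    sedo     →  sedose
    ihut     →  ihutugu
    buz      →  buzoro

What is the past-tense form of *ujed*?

The suffix is conditioned by the final sound: -oro when the stem ends in a sibilant (*eguwus*, *buz*); -ugu when the stem ends in a non-sibilant consonant (*revoh*, *ragod*, *ihut*); -se when the stem ends in a vowel (*fimwigu*, *zoluzi*, *sedo*).
*ujed* — final sound /d/ (a non-sibilant consonant) → -ugu → *ujedugu*.

ujedugu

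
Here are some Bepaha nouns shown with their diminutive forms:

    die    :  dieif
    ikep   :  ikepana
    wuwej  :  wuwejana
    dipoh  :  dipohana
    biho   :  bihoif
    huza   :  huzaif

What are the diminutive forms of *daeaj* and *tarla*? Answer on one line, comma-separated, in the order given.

daeajana, tarlaif

Looking at the final sound of each stem: -ana when the stem ends in a consonant (*ikep*, *wuwej*, *dipoh*); -if when the stem ends in a vowel (*die*, *biho*, *huza*).
The final sound of *daeaj* is /j/, which is a consonant, so the suffix is -ana, giving *daeajana*.
The final sound of *tarla* is /a/, which is a vowel, so the suffix is -if, giving *tarlaif*.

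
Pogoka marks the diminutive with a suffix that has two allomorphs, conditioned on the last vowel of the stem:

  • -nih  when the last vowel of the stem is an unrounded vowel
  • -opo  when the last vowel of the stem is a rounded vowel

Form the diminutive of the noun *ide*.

idenih

Since the last vowel of *ide* is /e/ (an unrounded vowel), it takes -nih, giving *idenih*.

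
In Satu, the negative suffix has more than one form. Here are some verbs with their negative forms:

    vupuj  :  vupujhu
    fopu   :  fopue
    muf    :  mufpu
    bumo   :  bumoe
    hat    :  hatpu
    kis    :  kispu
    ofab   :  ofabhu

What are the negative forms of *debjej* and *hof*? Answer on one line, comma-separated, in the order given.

The suffix is conditioned by the final sound: -pu when the stem ends in a voiceless consonant (*muf*, *hat*, *kis*); -hu when the stem ends in a voiced consonant (*vupuj*, *ofab*); -e when the stem ends in a vowel (*fopu*, *bumo*).
The final sound of *debjej* is /j/, which is a voiced consonant, so the suffix is -hu, giving *debjejhu*.
*hof*: final sound = /f/, a voiceless consonant → -pu → *hofpu*.

debjejhu, hofpu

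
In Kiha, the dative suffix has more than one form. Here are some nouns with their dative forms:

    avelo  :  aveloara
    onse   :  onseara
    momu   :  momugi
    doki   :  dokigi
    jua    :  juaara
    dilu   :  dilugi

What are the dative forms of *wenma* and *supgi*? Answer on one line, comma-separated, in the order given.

The suffix is conditioned by the last vowel: -gi when the last vowel of the stem is a high vowel (*momu*, *doki*, *dilu*); -ara when the last vowel of the stem is a non-high vowel (*avelo*, *onse*, *jua*).
*wenma*: last vowel = /a/, a non-high vowel → -ara → *wenmaara*.
The last vowel of *supgi* is /i/, which is a high vowel, so the suffix is -gi, giving *supgigi*.

wenmaara, supgigi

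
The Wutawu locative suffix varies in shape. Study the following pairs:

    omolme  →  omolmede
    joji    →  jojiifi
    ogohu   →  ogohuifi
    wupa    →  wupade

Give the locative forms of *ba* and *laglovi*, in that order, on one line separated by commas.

The suffix is conditioned by the last vowel: -ifi when the last vowel of the stem is a high vowel (*joji*, *ogohu*); -de when the last vowel of the stem is a non-high vowel (*omolme*, *wupa*).
*ba* — last vowel /a/ (a non-high vowel) → -de → *bade*.
*laglovi* — last vowel /i/ (a high vowel) → -ifi → *lagloviifi*.

bade, lagloviifi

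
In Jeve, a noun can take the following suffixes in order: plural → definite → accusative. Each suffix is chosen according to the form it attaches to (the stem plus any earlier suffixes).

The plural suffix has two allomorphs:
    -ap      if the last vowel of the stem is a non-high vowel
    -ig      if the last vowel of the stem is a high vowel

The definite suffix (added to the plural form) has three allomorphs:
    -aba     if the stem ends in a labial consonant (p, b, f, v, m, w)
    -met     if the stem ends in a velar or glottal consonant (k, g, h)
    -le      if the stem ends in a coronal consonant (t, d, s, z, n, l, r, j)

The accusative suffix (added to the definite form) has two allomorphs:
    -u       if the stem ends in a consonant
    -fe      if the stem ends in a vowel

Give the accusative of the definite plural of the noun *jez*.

Since the last vowel of *jez* is /e/ (a non-high vowel), it takes -ap, giving *jezap*.
Since the final consonant of the plural form *jezap* is /p/ (labial), it takes -aba, giving *jezapaba*.
The definite form *jezapaba* — final sound /a/ (a vowel) → -fe → *jezapabafe*.

jezapabafe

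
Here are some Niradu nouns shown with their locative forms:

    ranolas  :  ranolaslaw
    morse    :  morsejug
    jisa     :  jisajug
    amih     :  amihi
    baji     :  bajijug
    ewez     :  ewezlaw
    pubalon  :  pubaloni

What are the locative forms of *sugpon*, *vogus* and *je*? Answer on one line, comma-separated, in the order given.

sugponi, voguslaw, jejug

The suffix is conditioned by the final sound: -law when the stem ends in a sibilant (*ranolas*, *ewez*); -i when the stem ends in a non-sibilant consonant (*amih*, *pubalon*); -jug when the stem ends in a vowel (*morse*, *jisa*, *baji*).
The final sound of *sugpon* is /n/, which is a non-sibilant consonant, so the suffix is -i, giving *sugponi*.
*vogus* — final sound /s/ (a sibilant) → -law → *voguslaw*.
The final sound of *je* is /e/, which is a vowel, so the suffix is -jug, giving *jejug*.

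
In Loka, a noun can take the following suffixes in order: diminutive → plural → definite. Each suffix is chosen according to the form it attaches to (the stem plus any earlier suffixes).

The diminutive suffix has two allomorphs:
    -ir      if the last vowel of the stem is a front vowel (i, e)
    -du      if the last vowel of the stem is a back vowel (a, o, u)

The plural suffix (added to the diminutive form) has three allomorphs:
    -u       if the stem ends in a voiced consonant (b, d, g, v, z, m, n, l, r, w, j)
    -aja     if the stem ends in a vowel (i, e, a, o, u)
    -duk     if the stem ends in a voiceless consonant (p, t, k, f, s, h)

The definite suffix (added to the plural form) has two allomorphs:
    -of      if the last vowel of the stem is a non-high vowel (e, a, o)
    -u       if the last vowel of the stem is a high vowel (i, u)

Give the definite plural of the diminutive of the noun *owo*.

*owo* — last vowel /o/ (a back vowel) → -du → *owodu*.
The diminutive form *owodu* — final sound /u/ (a vowel) → -aja → *owoduaja*.
The plural form *owoduaja*: last vowel = /a/, a non-high vowel → -of → *owoduajaof*.

owoduajaof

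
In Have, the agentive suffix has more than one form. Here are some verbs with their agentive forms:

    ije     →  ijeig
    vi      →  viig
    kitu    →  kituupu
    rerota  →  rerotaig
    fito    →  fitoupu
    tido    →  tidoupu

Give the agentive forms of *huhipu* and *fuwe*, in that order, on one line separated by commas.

The pattern is rounding harmony: -upu when the last vowel of the stem is a rounded vowel (*kitu*, *fito*, *tido*); -ig when the last vowel of the stem is an unrounded vowel (*ije*, *vi*, *rerota*).
*huhipu* — last vowel /u/ (a rounded vowel) → -upu → *huhipuupu*.
The last vowel of *fuwe* is /e/, which is an unrounded vowel, so the suffix is -ig, giving *fuweig*.

huhipuupu, fuweig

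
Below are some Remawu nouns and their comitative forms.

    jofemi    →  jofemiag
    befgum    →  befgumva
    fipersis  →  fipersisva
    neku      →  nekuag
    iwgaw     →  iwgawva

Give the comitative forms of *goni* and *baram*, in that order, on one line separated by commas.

goniag, baramva

Looking at the final sound of each stem: -va when the stem ends in a consonant (*befgum*, *fipersis*, *iwgaw*); -ag when the stem ends in a vowel (*jofemi*, *neku*).
The final sound of *goni* is /i/, which is a vowel, so the suffix is -ag, giving *goniag*.
The final sound of *baram* is /m/, which is a consonant, so the suffix is -va, giving *baramva*.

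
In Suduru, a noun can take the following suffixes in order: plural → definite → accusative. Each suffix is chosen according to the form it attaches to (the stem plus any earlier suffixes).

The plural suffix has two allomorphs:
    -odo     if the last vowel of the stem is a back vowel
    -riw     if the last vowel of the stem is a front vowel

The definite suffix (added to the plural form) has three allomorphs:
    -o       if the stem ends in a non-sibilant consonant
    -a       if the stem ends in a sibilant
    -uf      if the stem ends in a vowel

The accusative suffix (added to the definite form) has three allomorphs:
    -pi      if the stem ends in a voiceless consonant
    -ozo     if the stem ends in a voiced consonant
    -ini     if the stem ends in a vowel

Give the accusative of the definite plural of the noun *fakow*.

fakowodoufpi

The last vowel of *fakow* is /o/, which is a back vowel, so the plural suffix is -odo, giving *fakowodo*.
The plural form *fakowodo*: final sound = /o/, a vowel → -uf → *fakowodouf*.
The definite form *fakowodouf*: final sound = /f/, a voiceless consonant → -pi → *fakowodoufpi*.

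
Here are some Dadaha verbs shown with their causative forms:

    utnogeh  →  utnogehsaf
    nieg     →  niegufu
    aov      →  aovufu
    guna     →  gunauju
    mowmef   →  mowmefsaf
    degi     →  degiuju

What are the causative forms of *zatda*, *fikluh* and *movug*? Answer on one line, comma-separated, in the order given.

zatdauju, fikluhsaf, movugufu

Looking at the final sound of each stem: -saf when the stem ends in a voiceless consonant (*utnogeh*, *mowmef*); -ufu when the stem ends in a voiced consonant (*nieg*, *aov*); -uju when the stem ends in a vowel (*guna*, *degi*).
*zatda* — final sound /a/ (a vowel) → -uju → *zatdauju*.
Since the final sound of *fikluh* is /h/ (a voiceless consonant), it takes -saf, giving *fikluhsaf*.
*movug*: final sound = /g/, a voiced consonant → -ufu → *movugufu*.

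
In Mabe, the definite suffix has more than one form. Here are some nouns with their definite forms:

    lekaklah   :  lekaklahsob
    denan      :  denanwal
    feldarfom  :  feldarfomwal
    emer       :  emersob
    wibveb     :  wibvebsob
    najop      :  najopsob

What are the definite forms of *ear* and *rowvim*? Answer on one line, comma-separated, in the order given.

Looking at the final consonant of each stem: -wal when the stem ends in a nasal (*denan*, *feldarfom*); -sob when the stem ends in a non-nasal consonant (*lekaklah*, *emer*, *wibveb*, *najop*).
The final consonant of *ear* is /r/, which is non-nasal, so the suffix is -sob, giving *earsob*.
*rowvim*: final consonant = /m/, a nasal → -wal → *rowvimwal*.

earsob, rowvimwal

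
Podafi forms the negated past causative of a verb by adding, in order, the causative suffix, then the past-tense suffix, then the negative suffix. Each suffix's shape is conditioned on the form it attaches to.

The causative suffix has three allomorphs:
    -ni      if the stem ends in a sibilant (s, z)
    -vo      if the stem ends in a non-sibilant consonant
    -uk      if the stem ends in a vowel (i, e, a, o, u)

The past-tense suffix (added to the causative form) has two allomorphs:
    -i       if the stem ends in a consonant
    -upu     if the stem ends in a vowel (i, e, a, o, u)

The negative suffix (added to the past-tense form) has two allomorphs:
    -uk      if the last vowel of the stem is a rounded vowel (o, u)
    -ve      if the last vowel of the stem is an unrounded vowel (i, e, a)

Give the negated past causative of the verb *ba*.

baukive

Since the final sound of *ba* is /a/ (a vowel), it takes -uk, giving *bauk*.
The causative form *bauk*: final sound = /k/, a consonant → -i → *bauki*.
The past-tense form *bauki*: last vowel = /i/, an unrounded vowel → -ve → *baukive*.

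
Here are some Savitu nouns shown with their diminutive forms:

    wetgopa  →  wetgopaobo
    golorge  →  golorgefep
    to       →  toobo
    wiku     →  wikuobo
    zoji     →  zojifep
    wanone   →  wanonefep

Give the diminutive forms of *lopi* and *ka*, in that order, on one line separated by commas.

lopifep, kaobo

The suffix is conditioned by the last vowel: -fep when the last vowel of the stem is a front vowel (*golorge*, *zoji*, *wanone*); -obo when the last vowel of the stem is a back vowel (*wetgopa*, *to*, *wiku*).
*lopi* — last vowel /i/ (a front vowel) → -fep → *lopifep*.
The last vowel of *ka* is /a/, which is a back vowel, so the suffix is -obo, giving *kaobo*.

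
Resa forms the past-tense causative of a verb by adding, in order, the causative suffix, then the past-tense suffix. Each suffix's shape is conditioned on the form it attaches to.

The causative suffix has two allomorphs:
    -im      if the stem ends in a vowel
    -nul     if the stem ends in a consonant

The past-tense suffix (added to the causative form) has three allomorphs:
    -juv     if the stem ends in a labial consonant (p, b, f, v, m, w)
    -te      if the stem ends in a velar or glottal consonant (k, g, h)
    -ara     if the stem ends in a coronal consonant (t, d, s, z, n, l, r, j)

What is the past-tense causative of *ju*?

*ju*: final sound = /u/, a vowel → -im → *juim*.
The final consonant of the causative form *juim* is /m/, which is labial, so the past-tense suffix is -juv, giving *juimjuv*.

juimjuv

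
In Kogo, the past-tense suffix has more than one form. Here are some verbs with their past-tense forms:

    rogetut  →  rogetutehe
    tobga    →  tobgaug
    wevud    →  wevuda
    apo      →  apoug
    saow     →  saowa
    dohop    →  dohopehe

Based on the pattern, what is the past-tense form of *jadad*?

jadada

The pattern is voicing of the final sound: -ehe when the stem ends in a voiceless consonant (*rogetut*, *dohop*); -a when the stem ends in a voiced consonant (*wevud*, *saow*); -ug when the stem ends in a vowel (*tobga*, *apo*).
*jadad*: final sound = /d/, a voiced consonant → -a → *jadada*.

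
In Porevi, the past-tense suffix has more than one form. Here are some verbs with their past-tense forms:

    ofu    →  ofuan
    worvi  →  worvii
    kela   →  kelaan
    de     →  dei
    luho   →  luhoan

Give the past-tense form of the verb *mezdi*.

mezdii

Looking at the last vowel of each stem: -i when the last vowel of the stem is a front vowel (*worvi*, *de*); -an when the last vowel of the stem is a back vowel (*ofu*, *kela*, *luho*).
*mezdi*: last vowel = /i/, a front vowel → -i → *mezdii*.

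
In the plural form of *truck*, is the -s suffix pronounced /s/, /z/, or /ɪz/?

The stem *truck* ends in a voiceless non-sibilant consonant.
The plural suffix surfaces as /ɪz/ after sibilants, /s/ after other voiceless consonants, and /z/ after other voiced sounds.
So the plural -s on *truck* is pronounced /s/.

/s/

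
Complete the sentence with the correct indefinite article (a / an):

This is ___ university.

The indefinite article is chosen by the initial *sound* of the following word, not its spelling.
*university* begins with the sound /juː/ (u pronounced /juː/) — a consonant sound.
So the article is *a*: This is a university.

a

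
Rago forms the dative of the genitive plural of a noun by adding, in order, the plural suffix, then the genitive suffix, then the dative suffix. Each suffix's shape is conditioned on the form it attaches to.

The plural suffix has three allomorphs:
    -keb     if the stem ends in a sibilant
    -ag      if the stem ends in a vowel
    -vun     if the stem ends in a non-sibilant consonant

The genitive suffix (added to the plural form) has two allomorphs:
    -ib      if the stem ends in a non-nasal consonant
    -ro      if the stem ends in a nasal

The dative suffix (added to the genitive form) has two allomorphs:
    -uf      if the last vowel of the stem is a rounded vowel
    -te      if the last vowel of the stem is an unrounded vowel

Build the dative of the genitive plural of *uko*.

ukoagibte

The final sound of *uko* is /o/, which is a vowel, so the plural suffix is -ag, giving *ukoag*.
Since the final consonant of the plural form *ukoag* is /g/ (non-nasal), it takes -ib, giving *ukoagib*.
The last vowel of the genitive form *ukoagib* is /i/, which is an unrounded vowel, so the dative suffix is -te, giving *ukoagibte*.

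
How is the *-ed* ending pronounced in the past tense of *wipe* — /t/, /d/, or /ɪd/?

The stem *wipe* ends in a voiceless consonant other than /t/.
The -ed suffix is realized as /ɪd/ after /t, d/; as /t/ after other voiceless consonants; and as /d/ after other voiced sounds.
So -ed on *wipe* is pronounced /t/.

/t/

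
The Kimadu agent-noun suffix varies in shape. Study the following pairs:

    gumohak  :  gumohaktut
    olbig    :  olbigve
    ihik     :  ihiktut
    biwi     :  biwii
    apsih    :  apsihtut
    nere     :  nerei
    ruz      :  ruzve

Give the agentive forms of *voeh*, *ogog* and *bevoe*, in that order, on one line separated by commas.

voehtut, ogogve, bevoei

The alternation tracks the final sound of the stem — -tut when the stem ends in a voiceless consonant (*gumohak*, *ihik*, *apsih*); -ve when the stem ends in a voiced consonant (*olbig*, *ruz*); -i when the stem ends in a vowel (*biwi*, *nere*).
The final sound of *voeh* is /h/, which is a voiceless consonant, so the suffix is -tut, giving *voehtut*.
Since the final sound of *ogog* is /g/ (a voiced consonant), it takes -ve, giving *ogogve*.
Since the final sound of *bevoe* is /e/ (a vowel), it takes -i, giving *bevoei*.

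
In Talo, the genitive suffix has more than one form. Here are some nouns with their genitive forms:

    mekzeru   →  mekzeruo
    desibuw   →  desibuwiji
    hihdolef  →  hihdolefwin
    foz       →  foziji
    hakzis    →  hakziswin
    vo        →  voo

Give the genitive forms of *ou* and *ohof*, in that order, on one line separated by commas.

The pattern is voicing of the final sound: -win when the stem ends in a voiceless consonant (*hihdolef*, *hakzis*); -iji when the stem ends in a voiced consonant (*desibuw*, *foz*); -o when the stem ends in a vowel (*mekzeru*, *vo*).
The final sound of *ou* is /u/, which is a vowel, so the suffix is -o, giving *ouo*.
Since the final sound of *ohof* is /f/ (a voiceless consonant), it takes -win, giving *ohofwin*.

ouo, ohofwin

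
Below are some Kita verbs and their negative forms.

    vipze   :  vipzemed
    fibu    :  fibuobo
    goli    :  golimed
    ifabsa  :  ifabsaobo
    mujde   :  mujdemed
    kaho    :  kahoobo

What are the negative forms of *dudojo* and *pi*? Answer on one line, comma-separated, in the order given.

The alternation tracks the last vowel of the stem — -med when the last vowel of the stem is a front vowel (*vipze*, *goli*, *mujde*); -obo when the last vowel of the stem is a back vowel (*fibu*, *ifabsa*, *kaho*).
*dudojo* — last vowel /o/ (a back vowel) → -obo → *dudojoobo*.
Since the last vowel of *pi* is /i/ (a front vowel), it takes -med, giving *pimed*.

dudojoobo, pimed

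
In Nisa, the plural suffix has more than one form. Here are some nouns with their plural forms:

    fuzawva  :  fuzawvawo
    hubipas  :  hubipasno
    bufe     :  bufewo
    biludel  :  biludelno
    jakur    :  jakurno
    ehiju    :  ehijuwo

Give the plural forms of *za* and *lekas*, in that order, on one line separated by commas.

zawo, lekasno

The suffix is conditioned by the final sound: -no when the stem ends in a consonant (*hubipas*, *biludel*, *jakur*); -wo when the stem ends in a vowel (*fuzawva*, *bufe*, *ehiju*).
The final sound of *za* is /a/, which is a vowel, so the suffix is -wo, giving *zawo*.
*lekas*: final sound = /s/, a consonant → -no → *lekasno*.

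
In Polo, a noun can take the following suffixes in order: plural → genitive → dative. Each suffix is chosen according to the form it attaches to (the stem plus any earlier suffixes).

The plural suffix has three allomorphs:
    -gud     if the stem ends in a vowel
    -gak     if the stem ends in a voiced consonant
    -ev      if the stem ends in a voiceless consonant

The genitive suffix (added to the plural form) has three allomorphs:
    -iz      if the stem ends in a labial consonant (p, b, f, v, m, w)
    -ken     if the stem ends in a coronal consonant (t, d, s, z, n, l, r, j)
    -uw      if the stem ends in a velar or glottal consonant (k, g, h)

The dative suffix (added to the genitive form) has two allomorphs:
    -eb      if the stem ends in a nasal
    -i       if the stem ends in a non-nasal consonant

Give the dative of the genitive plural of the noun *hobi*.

*hobi*: final sound = /i/, a vowel → -gud → *hobigud*.
The final consonant of the plural form *hobigud* is /d/, which is coronal, so the genitive suffix is -ken, giving *hobigudken*.
The genitive form *hobigudken*: final consonant = /n/, a nasal → -eb → *hobigudkeneb*.

hobigudkeneb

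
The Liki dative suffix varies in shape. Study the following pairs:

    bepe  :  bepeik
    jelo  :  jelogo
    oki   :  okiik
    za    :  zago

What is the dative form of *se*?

seik

The pattern is front/back vowel harmony: -ik when the last vowel of the stem is a front vowel (*bepe*, *oki*); -go when the last vowel of the stem is a back vowel (*jelo*, *za*).
*se* — last vowel /e/ (a front vowel) → -ik → *seik*.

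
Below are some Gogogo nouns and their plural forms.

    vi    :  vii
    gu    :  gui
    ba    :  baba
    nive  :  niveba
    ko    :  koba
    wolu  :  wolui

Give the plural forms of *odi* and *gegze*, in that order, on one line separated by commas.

The pattern is height harmony: -i when the last vowel of the stem is a high vowel (*vi*, *gu*, *wolu*); -ba when the last vowel of the stem is a non-high vowel (*ba*, *nive*, *ko*).
The last vowel of *odi* is /i/, which is a high vowel, so the suffix is -i, giving *odii*.
*gegze*: last vowel = /e/, a non-high vowel → -ba → *gegzeba*.

odii, gegzeba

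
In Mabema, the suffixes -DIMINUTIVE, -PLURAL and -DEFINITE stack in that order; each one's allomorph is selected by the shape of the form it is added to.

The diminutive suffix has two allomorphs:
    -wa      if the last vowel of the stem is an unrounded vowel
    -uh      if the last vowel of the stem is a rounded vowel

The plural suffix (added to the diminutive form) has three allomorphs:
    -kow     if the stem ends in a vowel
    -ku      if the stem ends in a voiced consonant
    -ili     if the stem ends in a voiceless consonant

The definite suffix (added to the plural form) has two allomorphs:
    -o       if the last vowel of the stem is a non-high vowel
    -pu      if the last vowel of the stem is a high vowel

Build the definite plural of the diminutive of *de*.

*de* — last vowel /e/ (an unrounded vowel) → -wa → *dewa*.
The final sound of the diminutive form *dewa* is /a/, which is a vowel, so the plural suffix is -kow, giving *dewakow*.
The last vowel of the plural form *dewakow* is /o/, which is a non-high vowel, so the definite suffix is -o, giving *dewakowo*.

dewakowo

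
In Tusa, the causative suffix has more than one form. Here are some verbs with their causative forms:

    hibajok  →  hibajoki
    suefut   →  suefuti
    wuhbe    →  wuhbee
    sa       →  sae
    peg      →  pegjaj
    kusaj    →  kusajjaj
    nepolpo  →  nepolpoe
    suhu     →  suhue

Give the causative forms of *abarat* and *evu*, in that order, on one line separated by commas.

The suffix is conditioned by the final sound: -i when the stem ends in a voiceless consonant (*hibajok*, *suefut*); -jaj when the stem ends in a voiced consonant (*peg*, *kusaj*); -e when the stem ends in a vowel (*wuhbe*, *sa*, *nepolpo*, *suhu*).
The final sound of *abarat* is /t/, which is a voiceless consonant, so the suffix is -i, giving *abarati*.
*evu* — final sound /u/ (a vowel) → -e → *evue*.

abarati, evue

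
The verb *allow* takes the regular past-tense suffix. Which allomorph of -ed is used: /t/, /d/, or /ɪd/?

The stem *allow* ends in a voiced sound other than /d/.
The -ed suffix is realized as /ɪd/ after /t, d/; as /t/ after other voiceless consonants; and as /d/ after other voiced sounds.
So -ed on *allow* is pronounced /d/.

/d/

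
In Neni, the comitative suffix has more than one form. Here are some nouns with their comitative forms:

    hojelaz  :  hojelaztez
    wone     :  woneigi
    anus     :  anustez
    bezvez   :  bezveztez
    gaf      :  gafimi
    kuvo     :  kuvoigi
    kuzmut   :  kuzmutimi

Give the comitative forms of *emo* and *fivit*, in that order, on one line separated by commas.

Looking at the final sound of each stem: -tez when the stem ends in a sibilant (*hojelaz*, *anus*, *bezvez*); -imi when the stem ends in a non-sibilant consonant (*gaf*, *kuzmut*); -igi when the stem ends in a vowel (*wone*, *kuvo*).
*emo* — final sound /o/ (a vowel) → -igi → *emoigi*.
Since the final sound of *fivit* is /t/ (a non-sibilant consonant), it takes -imi, giving *fivitimi*.

emoigi, fivitimi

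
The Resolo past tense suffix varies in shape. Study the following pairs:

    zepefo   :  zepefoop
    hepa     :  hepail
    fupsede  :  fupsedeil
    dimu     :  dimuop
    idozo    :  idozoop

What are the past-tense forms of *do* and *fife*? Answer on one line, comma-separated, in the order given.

The suffix is conditioned by the last vowel: -op when the last vowel of the stem is a rounded vowel (*zepefo*, *dimu*, *idozo*); -il when the last vowel of the stem is an unrounded vowel (*hepa*, *fupsede*).
*do*: last vowel = /o/, a rounded vowel → -op → *doop*.
The last vowel of *fife* is /e/, which is an unrounded vowel, so the suffix is -il, giving *fifeil*.

doop, fifeil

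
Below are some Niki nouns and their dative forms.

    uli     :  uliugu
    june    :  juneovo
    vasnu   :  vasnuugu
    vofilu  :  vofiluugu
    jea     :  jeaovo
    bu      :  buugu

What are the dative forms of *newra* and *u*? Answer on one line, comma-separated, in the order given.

newraovo, uugu

Looking at the last vowel of each stem: -ugu when the last vowel of the stem is a high vowel (*uli*, *vasnu*, *vofilu*, *bu*); -ovo when the last vowel of the stem is a non-high vowel (*june*, *jea*).
*newra* — last vowel /a/ (a non-high vowel) → -ovo → *newraovo*.
The last vowel of *u* is /u/, which is a high vowel, so the suffix is -ugu, giving *uugu*.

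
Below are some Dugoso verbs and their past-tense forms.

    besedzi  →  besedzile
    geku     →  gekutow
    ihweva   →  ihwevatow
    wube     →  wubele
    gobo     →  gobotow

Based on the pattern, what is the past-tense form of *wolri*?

wolrile

The pattern is front/back vowel harmony: -le when the last vowel of the stem is a front vowel (*besedzi*, *wube*); -tow when the last vowel of the stem is a back vowel (*geku*, *ihweva*, *gobo*).
*wolri* — last vowel /i/ (a front vowel) → -le → *wolrile*.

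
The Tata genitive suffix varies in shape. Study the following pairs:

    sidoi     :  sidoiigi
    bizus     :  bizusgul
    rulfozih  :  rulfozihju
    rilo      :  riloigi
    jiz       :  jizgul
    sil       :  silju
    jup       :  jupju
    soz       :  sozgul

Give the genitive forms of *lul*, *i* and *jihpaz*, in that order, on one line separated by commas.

lulju, iigi, jihpazgul

The pattern is sibilance of the final sound: -gul when the stem ends in a sibilant (*bizus*, *jiz*, *soz*); -ju when the stem ends in a non-sibilant consonant (*rulfozih*, *sil*, *jup*); -igi when the stem ends in a vowel (*sidoi*, *rilo*).
Since the final sound of *lul* is /l/ (a non-sibilant consonant), it takes -ju, giving *lulju*.
The final sound of *i* is /i/, which is a vowel, so the suffix is -igi, giving *iigi*.
*jihpaz*: final sound = /z/, a sibilant → -gul → *jihpazgul*.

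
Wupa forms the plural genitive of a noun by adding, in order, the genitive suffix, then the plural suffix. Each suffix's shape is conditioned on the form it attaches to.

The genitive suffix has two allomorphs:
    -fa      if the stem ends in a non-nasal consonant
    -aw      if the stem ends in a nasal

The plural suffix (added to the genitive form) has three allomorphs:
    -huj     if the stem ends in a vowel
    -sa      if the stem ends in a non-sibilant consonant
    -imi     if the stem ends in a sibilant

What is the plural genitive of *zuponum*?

*zuponum*: final consonant = /m/, a nasal → -aw → *zuponumaw*.
Since the final sound of the genitive form *zuponumaw* is /w/ (a non-sibilant consonant), it takes -sa, giving *zuponumawsa*.

zuponumawsa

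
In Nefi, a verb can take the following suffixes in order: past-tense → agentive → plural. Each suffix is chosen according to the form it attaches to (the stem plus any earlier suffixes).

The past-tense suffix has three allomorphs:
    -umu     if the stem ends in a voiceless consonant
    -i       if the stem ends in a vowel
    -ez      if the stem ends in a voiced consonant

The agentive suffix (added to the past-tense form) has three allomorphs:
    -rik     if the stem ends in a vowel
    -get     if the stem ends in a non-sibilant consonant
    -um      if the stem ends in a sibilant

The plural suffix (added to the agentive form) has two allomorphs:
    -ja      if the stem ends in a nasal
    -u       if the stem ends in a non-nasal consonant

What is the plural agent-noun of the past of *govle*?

govleiriku

Since the final sound of *govle* is /e/ (a vowel), it takes -i, giving *govlei*.
The past-tense form *govlei*: final sound = /i/, a vowel → -rik → *govleirik*.
Since the final consonant of the agentive form *govleirik* is /k/ (non-nasal), it takes -u, giving *govleiriku*.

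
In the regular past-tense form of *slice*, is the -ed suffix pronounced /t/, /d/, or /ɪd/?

The stem *slice* ends in a voiceless consonant other than /t/.
The -ed suffix is realized as /ɪd/ after /t, d/; as /t/ after other voiceless consonants; and as /d/ after other voiced sounds.
So -ed on *slice* is pronounced /t/.

/t/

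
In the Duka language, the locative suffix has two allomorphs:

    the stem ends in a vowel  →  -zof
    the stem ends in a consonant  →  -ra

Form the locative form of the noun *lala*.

lalazof

The final sound of *lala* is /a/, which is a vowel, so the suffix is -zof, giving *lalazof*.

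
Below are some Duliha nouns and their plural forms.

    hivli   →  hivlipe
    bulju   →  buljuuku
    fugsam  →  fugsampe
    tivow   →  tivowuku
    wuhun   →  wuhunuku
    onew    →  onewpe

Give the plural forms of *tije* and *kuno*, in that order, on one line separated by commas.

tijepe, kunouku

Looking at the last vowel of each stem: -uku when the last vowel of the stem is a rounded vowel (*bulju*, *tivow*, *wuhun*); -pe when the last vowel of the stem is an unrounded vowel (*hivli*, *fugsam*, *onew*).
*tije* — last vowel /e/ (an unrounded vowel) → -pe → *tijepe*.
*kuno* — last vowel /o/ (a rounded vowel) → -uku → *kunouku*.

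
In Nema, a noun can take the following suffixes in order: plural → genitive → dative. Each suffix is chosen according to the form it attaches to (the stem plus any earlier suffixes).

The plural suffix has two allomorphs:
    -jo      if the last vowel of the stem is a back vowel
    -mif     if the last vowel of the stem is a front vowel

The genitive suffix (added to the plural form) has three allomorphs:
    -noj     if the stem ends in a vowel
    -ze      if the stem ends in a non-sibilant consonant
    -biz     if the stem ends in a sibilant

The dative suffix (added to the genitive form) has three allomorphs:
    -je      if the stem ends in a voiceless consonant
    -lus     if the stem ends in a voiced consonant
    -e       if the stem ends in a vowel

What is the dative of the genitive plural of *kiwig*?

kiwigmifzee

*kiwig* — last vowel /i/ (a front vowel) → -mif → *kiwigmif*.
The plural form *kiwigmif* — final sound /f/ (a non-sibilant consonant) → -ze → *kiwigmifze*.
The genitive form *kiwigmifze*: final sound = /e/, a vowel → -e → *kiwigmifzee*.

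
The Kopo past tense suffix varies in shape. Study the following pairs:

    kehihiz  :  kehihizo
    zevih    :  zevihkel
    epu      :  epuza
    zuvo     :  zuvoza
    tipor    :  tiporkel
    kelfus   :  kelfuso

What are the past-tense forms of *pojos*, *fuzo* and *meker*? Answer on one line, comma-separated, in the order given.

The suffix is conditioned by the final sound: -o when the stem ends in a sibilant (*kehihiz*, *kelfus*); -kel when the stem ends in a non-sibilant consonant (*zevih*, *tipor*); -za when the stem ends in a vowel (*epu*, *zuvo*).
*pojos* — final sound /s/ (a sibilant) → -o → *pojoso*.
Since the final sound of *fuzo* is /o/ (a vowel), it takes -za, giving *fuzoza*.
*meker*: final sound = /r/, a non-sibilant consonant → -kel → *mekerkel*.

pojoso, fuzoza, mekerkel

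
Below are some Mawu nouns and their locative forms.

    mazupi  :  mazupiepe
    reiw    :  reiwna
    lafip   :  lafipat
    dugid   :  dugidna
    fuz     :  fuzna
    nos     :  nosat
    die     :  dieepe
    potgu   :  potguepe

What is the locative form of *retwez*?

retwezna

Looking at the final sound of each stem: -at when the stem ends in a voiceless consonant (*lafip*, *nos*); -na when the stem ends in a voiced consonant (*reiw*, *dugid*, *fuz*); -epe when the stem ends in a vowel (*mazupi*, *die*, *potgu*).
*retwez*: final sound = /z/, a voiced consonant → -na → *retwezna*.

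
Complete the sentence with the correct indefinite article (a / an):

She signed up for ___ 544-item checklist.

a

The indefinite article is chosen by the initial *sound* of the following word, not its spelling.
The number *544* is spoken "five hundred …", beginning with /faɪv/ — a consonant sound.
So the article is *a*: She signed up for a 544-item checklist.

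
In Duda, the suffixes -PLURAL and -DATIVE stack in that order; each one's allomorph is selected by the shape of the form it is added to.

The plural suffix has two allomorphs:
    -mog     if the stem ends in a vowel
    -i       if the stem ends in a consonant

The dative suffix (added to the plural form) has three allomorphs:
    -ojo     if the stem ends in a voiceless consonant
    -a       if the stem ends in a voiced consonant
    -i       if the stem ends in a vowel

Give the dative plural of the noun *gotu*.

gotumoga

The final sound of *gotu* is /u/, which is a vowel, so the plural suffix is -mog, giving *gotumog*.
The plural form *gotumog* — final sound /g/ (a voiced consonant) → -a → *gotumoga*.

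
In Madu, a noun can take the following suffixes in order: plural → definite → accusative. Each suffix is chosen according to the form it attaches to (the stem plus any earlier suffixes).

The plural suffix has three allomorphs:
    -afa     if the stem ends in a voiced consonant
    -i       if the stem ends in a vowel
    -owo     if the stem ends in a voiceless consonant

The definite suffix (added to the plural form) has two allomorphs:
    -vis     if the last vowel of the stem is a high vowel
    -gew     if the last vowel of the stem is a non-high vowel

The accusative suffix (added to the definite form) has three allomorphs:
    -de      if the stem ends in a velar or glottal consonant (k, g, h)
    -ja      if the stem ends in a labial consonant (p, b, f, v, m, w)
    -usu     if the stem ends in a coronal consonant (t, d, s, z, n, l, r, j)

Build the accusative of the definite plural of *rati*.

*rati*: final sound = /i/, a vowel → -i → *ratii*.
The plural form *ratii*: last vowel = /i/, a high vowel → -vis → *ratiivis*.
Since the final consonant of the definite form *ratiivis* is /s/ (coronal), it takes -usu, giving *ratiivisusu*.

ratiivisusu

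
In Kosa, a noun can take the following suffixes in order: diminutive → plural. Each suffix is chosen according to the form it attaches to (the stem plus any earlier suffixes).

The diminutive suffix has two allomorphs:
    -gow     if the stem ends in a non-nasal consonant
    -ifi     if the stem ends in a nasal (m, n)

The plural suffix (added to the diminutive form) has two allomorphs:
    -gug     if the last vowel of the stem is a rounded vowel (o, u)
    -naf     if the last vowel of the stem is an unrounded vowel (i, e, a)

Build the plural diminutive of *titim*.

*titim*: final consonant = /m/, a nasal → -ifi → *titimifi*.
The last vowel of the diminutive form *titimifi* is /i/, which is an unrounded vowel, so the plural suffix is -naf, giving *titimifinaf*.

titimifinaf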